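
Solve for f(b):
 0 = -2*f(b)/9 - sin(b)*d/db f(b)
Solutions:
 f(b) = C1*(cos(b) + 1)^(1/9)/(cos(b) - 1)^(1/9)


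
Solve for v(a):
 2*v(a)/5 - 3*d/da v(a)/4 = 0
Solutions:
 v(a) = C1*exp(8*a/15)


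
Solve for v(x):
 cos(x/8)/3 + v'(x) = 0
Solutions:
 v(x) = C1 - 8*sin(x/8)/3


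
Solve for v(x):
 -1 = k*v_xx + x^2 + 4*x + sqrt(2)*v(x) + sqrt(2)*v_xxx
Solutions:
 v(x) = C1*exp(-x*(2^(2/3)*k^2/(sqrt(2)*k^3 + sqrt(-2*k^6 + (sqrt(2)*k^3 + 54)^2) + 54)^(1/3) + sqrt(2)*k + 2^(1/3)*(sqrt(2)*k^3 + sqrt(-2*k^6 + (sqrt(2)*k^3 + 54)^2) + 54)^(1/3))/6) + C2*exp(x*(-4*2^(2/3)*k^2/((-1 + sqrt(3)*I)*(sqrt(2)*k^3 + sqrt(-2*k^6 + (sqrt(2)*k^3 + 54)^2) + 54)^(1/3)) - 2*sqrt(2)*k + 2^(1/3)*(sqrt(2)*k^3 + sqrt(-2*k^6 + (sqrt(2)*k^3 + 54)^2) + 54)^(1/3) - 2^(1/3)*sqrt(3)*I*(sqrt(2)*k^3 + sqrt(-2*k^6 + (sqrt(2)*k^3 + 54)^2) + 54)^(1/3))/12) + C3*exp(x*(4*2^(2/3)*k^2/((1 + sqrt(3)*I)*(sqrt(2)*k^3 + sqrt(-2*k^6 + (sqrt(2)*k^3 + 54)^2) + 54)^(1/3)) - 2*sqrt(2)*k + 2^(1/3)*(sqrt(2)*k^3 + sqrt(-2*k^6 + (sqrt(2)*k^3 + 54)^2) + 54)^(1/3) + 2^(1/3)*sqrt(3)*I*(sqrt(2)*k^3 + sqrt(-2*k^6 + (sqrt(2)*k^3 + 54)^2) + 54)^(1/3))/12) + k - sqrt(2)*x^2/2 - 2*sqrt(2)*x - sqrt(2)/2


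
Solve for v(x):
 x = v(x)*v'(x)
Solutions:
 v(x) = -sqrt(C1 + x^2)
 v(x) = sqrt(C1 + x^2)


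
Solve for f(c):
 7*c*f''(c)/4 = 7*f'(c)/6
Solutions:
 f(c) = C1 + C2*c^(5/3)


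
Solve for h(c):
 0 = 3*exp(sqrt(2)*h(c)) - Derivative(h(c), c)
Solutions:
 h(c) = sqrt(2)*(2*log(-1/(C1 + 3*c)) - log(2))/4


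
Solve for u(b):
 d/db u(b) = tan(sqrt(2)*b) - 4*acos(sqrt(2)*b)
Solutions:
 u(b) = C1 - 4*b*acos(sqrt(2)*b) + 2*sqrt(2)*sqrt(1 - 2*b^2) - sqrt(2)*log(cos(sqrt(2)*b))/2


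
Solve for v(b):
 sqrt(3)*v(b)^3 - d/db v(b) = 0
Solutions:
 v(b) = -sqrt(2)*sqrt(-1/(C1 + sqrt(3)*b))/2
 v(b) = sqrt(2)*sqrt(-1/(C1 + sqrt(3)*b))/2


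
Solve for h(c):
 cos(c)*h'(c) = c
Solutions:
 h(c) = C1 + Integral(c/cos(c), c)


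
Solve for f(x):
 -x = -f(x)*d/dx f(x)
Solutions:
 f(x) = -sqrt(C1 + x^2)
 f(x) = sqrt(C1 + x^2)


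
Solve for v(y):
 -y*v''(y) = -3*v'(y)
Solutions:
 v(y) = C1 + C2*y^4


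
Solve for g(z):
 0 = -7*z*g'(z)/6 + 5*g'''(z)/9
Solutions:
 g(z) = C1 + Integral(C2*airyai(10^(2/3)*21^(1/3)*z/10) + C3*airybi(10^(2/3)*21^(1/3)*z/10), z)


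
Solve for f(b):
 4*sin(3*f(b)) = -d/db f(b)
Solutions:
 f(b) = -acos((-C1 - exp(24*b))/(C1 - exp(24*b)))/3 + 2*pi/3
 f(b) = acos((-C1 - exp(24*b))/(C1 - exp(24*b)))/3


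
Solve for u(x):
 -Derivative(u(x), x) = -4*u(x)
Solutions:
 u(x) = C1*exp(4*x)


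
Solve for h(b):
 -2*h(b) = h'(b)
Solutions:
 h(b) = C1*exp(-2*b)


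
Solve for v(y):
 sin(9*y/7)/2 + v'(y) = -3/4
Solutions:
 v(y) = C1 - 3*y/4 + 7*cos(9*y/7)/18


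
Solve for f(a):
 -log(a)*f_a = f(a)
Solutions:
 f(a) = C1*exp(-li(a))


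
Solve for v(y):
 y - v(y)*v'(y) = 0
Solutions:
 v(y) = -sqrt(C1 + y^2)
 v(y) = sqrt(C1 + y^2)


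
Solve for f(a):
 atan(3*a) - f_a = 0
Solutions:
 f(a) = C1 + a*atan(3*a) - log(9*a^2 + 1)/6


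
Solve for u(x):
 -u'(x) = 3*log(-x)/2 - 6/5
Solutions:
 u(x) = C1 - 3*x*log(-x)/2 + 27*x/10


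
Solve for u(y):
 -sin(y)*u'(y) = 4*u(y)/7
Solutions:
 u(y) = C1*(cos(y) + 1)^(2/7)/(cos(y) - 1)^(2/7)


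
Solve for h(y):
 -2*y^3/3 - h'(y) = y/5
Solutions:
 h(y) = C1 - y^4/6 - y^2/10


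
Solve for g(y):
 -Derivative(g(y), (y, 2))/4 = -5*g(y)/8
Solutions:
 g(y) = C1*exp(-sqrt(10)*y/2) + C2*exp(sqrt(10)*y/2)


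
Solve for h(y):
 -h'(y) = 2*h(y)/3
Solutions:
 h(y) = C1*exp(-2*y/3)


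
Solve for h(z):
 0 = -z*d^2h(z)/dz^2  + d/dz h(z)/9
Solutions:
 h(z) = C1 + C2*z^(10/9)


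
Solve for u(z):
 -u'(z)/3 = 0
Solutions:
 u(z) = C1


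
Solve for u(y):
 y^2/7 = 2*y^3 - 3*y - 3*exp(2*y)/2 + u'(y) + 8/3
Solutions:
 u(y) = C1 - y^4/2 + y^3/21 + 3*y^2/2 - 8*y/3 + 3*exp(2*y)/4


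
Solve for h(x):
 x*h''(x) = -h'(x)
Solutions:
 h(x) = C1 + C2*log(x)


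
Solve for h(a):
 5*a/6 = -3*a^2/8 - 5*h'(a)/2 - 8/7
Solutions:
 h(a) = C1 - a^3/20 - a^2/6 - 16*a/35


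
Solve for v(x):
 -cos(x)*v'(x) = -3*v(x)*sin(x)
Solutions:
 v(x) = C1/cos(x)^3


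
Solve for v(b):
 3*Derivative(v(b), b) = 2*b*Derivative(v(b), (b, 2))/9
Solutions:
 v(b) = C1 + C2*b^(29/2)


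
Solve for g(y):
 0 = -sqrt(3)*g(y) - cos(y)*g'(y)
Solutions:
 g(y) = C1*(sin(y) - 1)^(sqrt(3)/2)/(sin(y) + 1)^(sqrt(3)/2)


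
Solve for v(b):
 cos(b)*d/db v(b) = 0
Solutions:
 v(b) = C1


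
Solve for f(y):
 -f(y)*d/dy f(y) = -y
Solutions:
 f(y) = -sqrt(C1 + y^2)
 f(y) = sqrt(C1 + y^2)


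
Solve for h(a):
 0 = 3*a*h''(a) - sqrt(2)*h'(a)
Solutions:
 h(a) = C1 + C2*a^(sqrt(2)/3 + 1)


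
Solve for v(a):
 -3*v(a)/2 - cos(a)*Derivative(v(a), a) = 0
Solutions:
 v(a) = C1*(sin(a) - 1)^(3/4)/(sin(a) + 1)^(3/4)


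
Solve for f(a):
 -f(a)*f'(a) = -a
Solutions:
 f(a) = -sqrt(C1 + a^2)
 f(a) = sqrt(C1 + a^2)


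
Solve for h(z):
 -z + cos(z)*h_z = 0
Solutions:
 h(z) = C1 + Integral(z/cos(z), z)


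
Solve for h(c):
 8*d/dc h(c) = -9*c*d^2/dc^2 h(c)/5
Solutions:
 h(c) = C1 + C2/c^(31/9)


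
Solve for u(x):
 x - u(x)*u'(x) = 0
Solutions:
 u(x) = -sqrt(C1 + x^2)
 u(x) = sqrt(C1 + x^2)


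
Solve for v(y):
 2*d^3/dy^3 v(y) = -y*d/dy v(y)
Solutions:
 v(y) = C1 + Integral(C2*airyai(-2^(2/3)*y/2) + C3*airybi(-2^(2/3)*y/2), y)


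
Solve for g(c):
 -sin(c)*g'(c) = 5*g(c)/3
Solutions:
 g(c) = C1*(cos(c) + 1)^(5/6)/(cos(c) - 1)^(5/6)


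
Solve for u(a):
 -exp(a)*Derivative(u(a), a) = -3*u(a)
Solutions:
 u(a) = C1*exp(-3*exp(-a))


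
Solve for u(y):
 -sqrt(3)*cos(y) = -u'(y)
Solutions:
 u(y) = C1 + sqrt(3)*sin(y)


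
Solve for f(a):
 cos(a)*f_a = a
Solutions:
 f(a) = C1 + Integral(a/cos(a), a)


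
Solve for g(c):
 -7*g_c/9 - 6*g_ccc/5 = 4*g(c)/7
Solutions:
 g(c) = C1*exp(c*(-49*28^(1/3)*5^(2/3)/(972 + sqrt(1112854))^(1/3) + 490^(1/3)*(972 + sqrt(1112854))^(1/3))/252)*sin(sqrt(3)*c*(49*28^(1/3)*5^(2/3)/(972 + sqrt(1112854))^(1/3) + 490^(1/3)*(972 + sqrt(1112854))^(1/3))/252) + C2*exp(c*(-49*28^(1/3)*5^(2/3)/(972 + sqrt(1112854))^(1/3) + 490^(1/3)*(972 + sqrt(1112854))^(1/3))/252)*cos(sqrt(3)*c*(49*28^(1/3)*5^(2/3)/(972 + sqrt(1112854))^(1/3) + 490^(1/3)*(972 + sqrt(1112854))^(1/3))/252) + C3*exp(-c*(-49*28^(1/3)*5^(2/3)/(972 + sqrt(1112854))^(1/3) + 490^(1/3)*(972 + sqrt(1112854))^(1/3))/126)


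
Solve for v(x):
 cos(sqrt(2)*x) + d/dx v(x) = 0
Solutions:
 v(x) = C1 - sqrt(2)*sin(sqrt(2)*x)/2


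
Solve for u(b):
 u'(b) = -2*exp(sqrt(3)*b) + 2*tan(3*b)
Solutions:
 u(b) = C1 - 2*sqrt(3)*exp(sqrt(3)*b)/3 - 2*log(cos(3*b))/3


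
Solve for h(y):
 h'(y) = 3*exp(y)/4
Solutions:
 h(y) = C1 + 3*exp(y)/4


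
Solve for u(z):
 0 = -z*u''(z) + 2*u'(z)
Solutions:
 u(z) = C1 + C2*z^3


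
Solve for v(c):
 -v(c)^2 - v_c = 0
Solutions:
 v(c) = 1/(C1 + c)


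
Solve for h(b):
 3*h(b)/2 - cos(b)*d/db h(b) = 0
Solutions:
 h(b) = C1*(sin(b) + 1)^(3/4)/(sin(b) - 1)^(3/4)


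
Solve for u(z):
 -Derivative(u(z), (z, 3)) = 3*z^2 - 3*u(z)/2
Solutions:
 u(z) = C3*exp(2^(2/3)*3^(1/3)*z/2) + 2*z^2 + (C1*sin(2^(2/3)*3^(5/6)*z/4) + C2*cos(2^(2/3)*3^(5/6)*z/4))*exp(-2^(2/3)*3^(1/3)*z/4)


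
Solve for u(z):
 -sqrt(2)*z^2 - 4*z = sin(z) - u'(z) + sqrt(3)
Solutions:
 u(z) = C1 + sqrt(2)*z^3/3 + 2*z^2 + sqrt(3)*z - cos(z)


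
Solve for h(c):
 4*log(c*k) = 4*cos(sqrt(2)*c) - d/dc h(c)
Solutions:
 h(c) = C1 - 4*c*log(c*k) + 4*c + 2*sqrt(2)*sin(sqrt(2)*c)


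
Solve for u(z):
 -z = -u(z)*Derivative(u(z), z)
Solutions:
 u(z) = -sqrt(C1 + z^2)
 u(z) = sqrt(C1 + z^2)


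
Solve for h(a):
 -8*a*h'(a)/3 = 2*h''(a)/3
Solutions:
 h(a) = C1 + C2*erf(sqrt(2)*a)


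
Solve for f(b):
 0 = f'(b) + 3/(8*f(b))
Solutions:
 f(b) = -sqrt(C1 - 3*b)/2
 f(b) = sqrt(C1 - 3*b)/2


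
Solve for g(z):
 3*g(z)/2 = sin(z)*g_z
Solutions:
 g(z) = C1*(cos(z) - 1)^(3/4)/(cos(z) + 1)^(3/4)


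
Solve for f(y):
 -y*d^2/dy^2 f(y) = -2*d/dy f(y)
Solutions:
 f(y) = C1 + C2*y^3


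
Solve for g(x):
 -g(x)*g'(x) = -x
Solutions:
 g(x) = -sqrt(C1 + x^2)
 g(x) = sqrt(C1 + x^2)


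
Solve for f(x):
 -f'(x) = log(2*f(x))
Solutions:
 Integral(1/(log(_y) + log(2)), (_y, f(x))) = C1 - x


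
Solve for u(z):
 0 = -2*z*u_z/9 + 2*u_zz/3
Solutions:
 u(z) = C1 + C2*erfi(sqrt(6)*z/6)


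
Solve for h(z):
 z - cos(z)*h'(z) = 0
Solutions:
 h(z) = C1 + Integral(z/cos(z), z)


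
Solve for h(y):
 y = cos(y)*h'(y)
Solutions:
 h(y) = C1 + Integral(y/cos(y), y)


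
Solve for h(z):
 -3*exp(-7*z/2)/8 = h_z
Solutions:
 h(z) = C1 + 3*exp(-7*z/2)/28


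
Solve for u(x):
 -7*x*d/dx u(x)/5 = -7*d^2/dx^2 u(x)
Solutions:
 u(x) = C1 + C2*erfi(sqrt(10)*x/10)


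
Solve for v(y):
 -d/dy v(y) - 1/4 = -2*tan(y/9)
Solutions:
 v(y) = C1 - y/4 - 18*log(cos(y/9))


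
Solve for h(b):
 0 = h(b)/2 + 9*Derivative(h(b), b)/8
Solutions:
 h(b) = C1*exp(-4*b/9)


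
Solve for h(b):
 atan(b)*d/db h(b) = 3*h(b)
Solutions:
 h(b) = C1*exp(3*Integral(1/atan(b), b))


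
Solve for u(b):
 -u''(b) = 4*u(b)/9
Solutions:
 u(b) = C1*sin(2*b/3) + C2*cos(2*b/3)


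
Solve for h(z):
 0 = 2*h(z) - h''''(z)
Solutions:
 h(z) = C1*exp(-2^(1/4)*z) + C2*exp(2^(1/4)*z) + C3*sin(2^(1/4)*z) + C4*cos(2^(1/4)*z)


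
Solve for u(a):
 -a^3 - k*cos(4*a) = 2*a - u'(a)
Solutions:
 u(a) = C1 + a^4/4 + a^2 + k*sin(4*a)/4


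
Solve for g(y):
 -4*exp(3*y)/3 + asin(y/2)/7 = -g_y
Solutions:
 g(y) = C1 - y*asin(y/2)/7 - sqrt(4 - y^2)/7 + 4*exp(3*y)/9


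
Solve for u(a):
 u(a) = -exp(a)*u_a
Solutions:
 u(a) = C1*exp(exp(-a))


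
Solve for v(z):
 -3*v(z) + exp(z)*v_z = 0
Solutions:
 v(z) = C1*exp(-3*exp(-z))


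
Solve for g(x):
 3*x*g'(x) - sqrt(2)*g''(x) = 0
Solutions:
 g(x) = C1 + C2*erfi(2^(1/4)*sqrt(3)*x/2)


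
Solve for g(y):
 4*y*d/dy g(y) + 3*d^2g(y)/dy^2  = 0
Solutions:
 g(y) = C1 + C2*erf(sqrt(6)*y/3)


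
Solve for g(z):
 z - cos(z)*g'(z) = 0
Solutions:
 g(z) = C1 + Integral(z/cos(z), z)


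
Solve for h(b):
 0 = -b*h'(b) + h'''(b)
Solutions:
 h(b) = C1 + Integral(C2*airyai(b) + C3*airybi(b), b)


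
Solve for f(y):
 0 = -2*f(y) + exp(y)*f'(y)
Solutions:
 f(y) = C1*exp(-2*exp(-y))


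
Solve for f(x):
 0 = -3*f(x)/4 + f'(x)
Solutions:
 f(x) = C1*exp(3*x/4)


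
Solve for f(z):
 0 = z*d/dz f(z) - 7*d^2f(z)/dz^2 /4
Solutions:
 f(z) = C1 + C2*erfi(sqrt(14)*z/7)


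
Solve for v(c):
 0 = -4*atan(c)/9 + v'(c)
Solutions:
 v(c) = C1 + 4*c*atan(c)/9 - 2*log(c^2 + 1)/9


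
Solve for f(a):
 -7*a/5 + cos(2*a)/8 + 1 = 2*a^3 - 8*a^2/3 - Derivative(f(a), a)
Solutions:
 f(a) = C1 + a^4/2 - 8*a^3/9 + 7*a^2/10 - a - sin(2*a)/16


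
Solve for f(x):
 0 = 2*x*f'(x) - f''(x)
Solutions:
 f(x) = C1 + C2*erfi(x)


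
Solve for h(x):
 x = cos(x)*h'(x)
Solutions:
 h(x) = C1 + Integral(x/cos(x), x)


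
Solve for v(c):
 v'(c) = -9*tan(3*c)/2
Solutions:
 v(c) = C1 + 3*log(cos(3*c))/2


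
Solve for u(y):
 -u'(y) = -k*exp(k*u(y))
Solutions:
 u(y) = Piecewise((log(-1/(C1*k + k^2*y))/k, Ne(k, 0)), (nan, True))
 u(y) = Piecewise((C1 + k*y, Eq(k, 0)), (nan, True))


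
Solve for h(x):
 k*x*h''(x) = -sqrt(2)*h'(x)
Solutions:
 h(x) = C1 + x^(((re(k) - sqrt(2))*re(k) + im(k)^2)/(re(k)^2 + im(k)^2))*(C2*sin(sqrt(2)*log(x)*Abs(im(k))/(re(k)^2 + im(k)^2)) + C3*cos(sqrt(2)*log(x)*im(k)/(re(k)^2 + im(k)^2)))


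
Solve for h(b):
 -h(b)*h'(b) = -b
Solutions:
 h(b) = -sqrt(C1 + b^2)
 h(b) = sqrt(C1 + b^2)


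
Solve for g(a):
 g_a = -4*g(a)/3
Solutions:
 g(a) = C1*exp(-4*a/3)


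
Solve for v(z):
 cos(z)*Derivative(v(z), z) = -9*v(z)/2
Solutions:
 v(z) = C1*(sin(z) - 1)^(1/4)*(sin(z)^2 - 2*sin(z) + 1)/((sin(z) + 1)^(1/4)*(sin(z)^2 + 2*sin(z) + 1))


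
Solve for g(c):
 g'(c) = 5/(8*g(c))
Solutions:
 g(c) = -sqrt(C1 + 5*c)/2
 g(c) = sqrt(C1 + 5*c)/2


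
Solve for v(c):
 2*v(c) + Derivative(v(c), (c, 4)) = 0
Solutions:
 v(c) = (C1*sin(2^(3/4)*c/2) + C2*cos(2^(3/4)*c/2))*exp(-2^(3/4)*c/2) + (C3*sin(2^(3/4)*c/2) + C4*cos(2^(3/4)*c/2))*exp(2^(3/4)*c/2)


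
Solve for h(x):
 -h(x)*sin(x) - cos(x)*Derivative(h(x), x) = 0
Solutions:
 h(x) = C1*cos(x)


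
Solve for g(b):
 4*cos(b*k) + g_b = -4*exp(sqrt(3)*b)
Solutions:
 g(b) = C1 - 4*sqrt(3)*exp(sqrt(3)*b)/3 - 4*sin(b*k)/k


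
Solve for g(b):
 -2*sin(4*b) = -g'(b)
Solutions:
 g(b) = C1 - cos(4*b)/2


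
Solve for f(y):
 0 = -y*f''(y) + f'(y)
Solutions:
 f(y) = C1 + C2*y^2


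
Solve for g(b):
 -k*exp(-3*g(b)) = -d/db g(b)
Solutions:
 g(b) = log(C1 + 3*b*k)/3
 g(b) = log((-3^(1/3) - 3^(5/6)*I)*(C1 + b*k)^(1/3)/2)
 g(b) = log((-3^(1/3) + 3^(5/6)*I)*(C1 + b*k)^(1/3)/2)


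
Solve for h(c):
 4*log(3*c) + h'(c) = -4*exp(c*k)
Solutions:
 h(c) = C1 - 4*c*log(c) + 4*c*(1 - log(3)) + Piecewise((-4*exp(c*k)/k, Ne(k, 0)), (-4*c, True))


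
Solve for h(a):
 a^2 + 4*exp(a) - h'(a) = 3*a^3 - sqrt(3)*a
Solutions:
 h(a) = C1 - 3*a^4/4 + a^3/3 + sqrt(3)*a^2/2 + 4*exp(a)


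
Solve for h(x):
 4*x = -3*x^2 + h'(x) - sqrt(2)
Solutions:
 h(x) = C1 + x^3 + 2*x^2 + sqrt(2)*x


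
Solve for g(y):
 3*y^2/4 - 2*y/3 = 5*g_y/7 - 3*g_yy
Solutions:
 g(y) = C1 + C2*exp(5*y/21) + 7*y^3/20 + 1183*y^2/300 + 8281*y/250


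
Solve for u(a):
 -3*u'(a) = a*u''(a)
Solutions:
 u(a) = C1 + C2/a^2


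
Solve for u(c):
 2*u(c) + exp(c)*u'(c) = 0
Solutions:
 u(c) = C1*exp(2*exp(-c))


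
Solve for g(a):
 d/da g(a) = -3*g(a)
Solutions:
 g(a) = C1*exp(-3*a)


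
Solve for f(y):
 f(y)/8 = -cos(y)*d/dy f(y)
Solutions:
 f(y) = C1*(sin(y) - 1)^(1/16)/(sin(y) + 1)^(1/16)


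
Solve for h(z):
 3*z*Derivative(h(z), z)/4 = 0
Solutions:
 h(z) = C1


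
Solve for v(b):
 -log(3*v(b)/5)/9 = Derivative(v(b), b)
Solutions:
 9*Integral(1/(log(_y) - log(5) + log(3)), (_y, v(b))) = C1 - b


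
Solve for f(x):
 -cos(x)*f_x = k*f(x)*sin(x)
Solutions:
 f(x) = C1*exp(k*log(cos(x)))


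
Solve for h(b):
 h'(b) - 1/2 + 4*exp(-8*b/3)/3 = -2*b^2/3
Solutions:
 h(b) = C1 - 2*b^3/9 + b/2 + exp(-8*b/3)/2


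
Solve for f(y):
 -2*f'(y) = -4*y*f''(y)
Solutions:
 f(y) = C1 + C2*y^(3/2)


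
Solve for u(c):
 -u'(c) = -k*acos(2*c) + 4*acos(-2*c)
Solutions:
 u(c) = C1 - 4*c*acos(-2*c) + k*(c*acos(2*c) - sqrt(1 - 4*c^2)/2) - 2*sqrt(1 - 4*c^2)


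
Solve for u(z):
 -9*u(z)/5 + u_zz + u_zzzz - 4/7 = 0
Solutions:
 u(z) = C1*exp(-sqrt(10)*z*sqrt(-5 + sqrt(205))/10) + C2*exp(sqrt(10)*z*sqrt(-5 + sqrt(205))/10) + C3*sin(sqrt(10)*z*sqrt(5 + sqrt(205))/10) + C4*cos(sqrt(10)*z*sqrt(5 + sqrt(205))/10) - 20/63


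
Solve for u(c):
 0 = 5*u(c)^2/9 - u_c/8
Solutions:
 u(c) = -9/(C1 + 40*c)


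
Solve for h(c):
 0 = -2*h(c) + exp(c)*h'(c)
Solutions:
 h(c) = C1*exp(-2*exp(-c))


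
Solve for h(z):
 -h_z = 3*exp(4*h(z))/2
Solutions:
 h(z) = log(-I*(1/(C1 + 6*z))^(1/4))
 h(z) = log(I*(1/(C1 + 6*z))^(1/4))
 h(z) = log(-(1/(C1 + 6*z))^(1/4))
 h(z) = log(1/(C1 + 6*z))/4


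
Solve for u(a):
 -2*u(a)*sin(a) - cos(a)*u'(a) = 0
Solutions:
 u(a) = C1*cos(a)^2


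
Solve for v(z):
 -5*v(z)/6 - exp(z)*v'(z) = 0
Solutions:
 v(z) = C1*exp(5*exp(-z)/6)


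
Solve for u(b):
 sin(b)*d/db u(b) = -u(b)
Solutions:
 u(b) = C1*sqrt(cos(b) + 1)/sqrt(cos(b) - 1)


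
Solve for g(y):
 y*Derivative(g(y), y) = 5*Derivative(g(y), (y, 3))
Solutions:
 g(y) = C1 + Integral(C2*airyai(5^(2/3)*y/5) + C3*airybi(5^(2/3)*y/5), y)


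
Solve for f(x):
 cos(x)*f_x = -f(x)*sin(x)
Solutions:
 f(x) = C1*cos(x)


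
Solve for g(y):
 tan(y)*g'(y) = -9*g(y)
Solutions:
 g(y) = C1/sin(y)^9


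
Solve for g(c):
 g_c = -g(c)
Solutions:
 g(c) = C1*exp(-c)


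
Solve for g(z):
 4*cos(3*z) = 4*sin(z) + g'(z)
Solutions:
 g(z) = C1 + 4*sin(3*z)/3 + 4*cos(z)


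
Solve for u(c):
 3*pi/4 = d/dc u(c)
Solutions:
 u(c) = C1 + 3*pi*c/4


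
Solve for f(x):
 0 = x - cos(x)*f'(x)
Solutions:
 f(x) = C1 + Integral(x/cos(x), x)


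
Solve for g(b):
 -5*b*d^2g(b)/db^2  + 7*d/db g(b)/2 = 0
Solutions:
 g(b) = C1 + C2*b^(17/10)


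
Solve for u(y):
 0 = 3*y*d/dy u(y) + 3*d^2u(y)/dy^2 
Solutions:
 u(y) = C1 + C2*erf(sqrt(2)*y/2)


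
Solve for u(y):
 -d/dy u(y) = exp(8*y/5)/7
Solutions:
 u(y) = C1 - 5*exp(8*y/5)/56


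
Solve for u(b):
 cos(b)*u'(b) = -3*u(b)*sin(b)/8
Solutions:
 u(b) = C1*cos(b)^(3/8)


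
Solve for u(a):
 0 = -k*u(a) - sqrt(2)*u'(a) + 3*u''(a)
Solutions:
 u(a) = C1*exp(sqrt(2)*a*(1 - sqrt(6*k + 1))/6) + C2*exp(sqrt(2)*a*(sqrt(6*k + 1) + 1)/6)


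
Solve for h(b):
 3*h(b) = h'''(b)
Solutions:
 h(b) = C3*exp(3^(1/3)*b) + (C1*sin(3^(5/6)*b/2) + C2*cos(3^(5/6)*b/2))*exp(-3^(1/3)*b/2)


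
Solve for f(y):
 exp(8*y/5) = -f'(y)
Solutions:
 f(y) = C1 - 5*exp(8*y/5)/8


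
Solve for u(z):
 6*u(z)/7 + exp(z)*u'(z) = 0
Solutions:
 u(z) = C1*exp(6*exp(-z)/7)


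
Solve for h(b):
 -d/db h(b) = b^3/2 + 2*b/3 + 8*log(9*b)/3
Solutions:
 h(b) = C1 - b^4/8 - b^2/3 - 8*b*log(b)/3 - 16*b*log(3)/3 + 8*b/3


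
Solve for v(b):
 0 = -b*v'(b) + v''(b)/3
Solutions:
 v(b) = C1 + C2*erfi(sqrt(6)*b/2)


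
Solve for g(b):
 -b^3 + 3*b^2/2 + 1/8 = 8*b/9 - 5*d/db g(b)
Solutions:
 g(b) = C1 + b^4/20 - b^3/10 + 4*b^2/45 - b/40


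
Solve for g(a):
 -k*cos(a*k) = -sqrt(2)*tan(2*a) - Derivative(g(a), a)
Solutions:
 g(a) = C1 + k*Piecewise((sin(a*k)/k, Ne(k, 0)), (a, True)) + sqrt(2)*log(cos(2*a))/2


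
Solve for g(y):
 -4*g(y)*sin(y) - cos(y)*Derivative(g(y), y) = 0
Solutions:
 g(y) = C1*cos(y)^4


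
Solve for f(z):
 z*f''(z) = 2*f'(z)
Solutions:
 f(z) = C1 + C2*z^3


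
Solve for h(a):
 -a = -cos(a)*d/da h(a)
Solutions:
 h(a) = C1 + Integral(a/cos(a), a)


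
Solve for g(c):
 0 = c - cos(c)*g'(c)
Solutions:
 g(c) = C1 + Integral(c/cos(c), c)


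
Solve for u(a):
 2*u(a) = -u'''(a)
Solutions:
 u(a) = C3*exp(-2^(1/3)*a) + (C1*sin(2^(1/3)*sqrt(3)*a/2) + C2*cos(2^(1/3)*sqrt(3)*a/2))*exp(2^(1/3)*a/2)


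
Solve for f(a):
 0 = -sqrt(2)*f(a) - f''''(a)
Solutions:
 f(a) = (C1*sin(2^(5/8)*a/2) + C2*cos(2^(5/8)*a/2))*exp(-2^(5/8)*a/2) + (C3*sin(2^(5/8)*a/2) + C4*cos(2^(5/8)*a/2))*exp(2^(5/8)*a/2)


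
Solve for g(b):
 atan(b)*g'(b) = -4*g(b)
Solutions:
 g(b) = C1*exp(-4*Integral(1/atan(b), b))


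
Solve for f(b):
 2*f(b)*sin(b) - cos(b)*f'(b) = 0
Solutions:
 f(b) = C1/cos(b)^2


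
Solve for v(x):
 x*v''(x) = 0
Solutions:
 v(x) = C1 + C2*x


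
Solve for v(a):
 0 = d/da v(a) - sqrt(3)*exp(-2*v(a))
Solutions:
 v(a) = log(-sqrt(C1 + 2*sqrt(3)*a))
 v(a) = log(C1 + 2*sqrt(3)*a)/2


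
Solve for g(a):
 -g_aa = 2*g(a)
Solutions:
 g(a) = C1*sin(sqrt(2)*a) + C2*cos(sqrt(2)*a)


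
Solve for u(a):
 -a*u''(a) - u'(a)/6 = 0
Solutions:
 u(a) = C1 + C2*a^(5/6)


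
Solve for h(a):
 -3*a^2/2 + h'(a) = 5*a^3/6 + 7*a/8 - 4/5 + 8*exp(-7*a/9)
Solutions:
 h(a) = C1 + 5*a^4/24 + a^3/2 + 7*a^2/16 - 4*a/5 - 72*exp(-7*a/9)/7


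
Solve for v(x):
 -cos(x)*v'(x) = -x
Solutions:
 v(x) = C1 + Integral(x/cos(x), x)


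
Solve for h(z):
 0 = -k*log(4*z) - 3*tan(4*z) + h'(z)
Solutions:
 h(z) = C1 + k*z*(log(z) - 1) + 2*k*z*log(2) - 3*log(cos(4*z))/4


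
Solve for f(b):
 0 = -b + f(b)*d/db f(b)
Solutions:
 f(b) = -sqrt(C1 + b^2)
 f(b) = sqrt(C1 + b^2)


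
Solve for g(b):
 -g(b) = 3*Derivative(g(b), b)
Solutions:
 g(b) = C1*exp(-b/3)


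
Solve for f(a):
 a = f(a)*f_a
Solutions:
 f(a) = -sqrt(C1 + a^2)
 f(a) = sqrt(C1 + a^2)


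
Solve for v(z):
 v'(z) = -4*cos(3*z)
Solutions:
 v(z) = C1 - 4*sin(3*z)/3


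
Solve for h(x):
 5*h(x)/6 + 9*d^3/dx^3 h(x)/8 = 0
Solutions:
 h(x) = C3*exp(-20^(1/3)*x/3) + (C1*sin(20^(1/3)*sqrt(3)*x/6) + C2*cos(20^(1/3)*sqrt(3)*x/6))*exp(20^(1/3)*x/6)


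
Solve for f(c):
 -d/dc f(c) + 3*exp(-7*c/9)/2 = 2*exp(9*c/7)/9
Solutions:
 f(c) = C1 - 14*exp(9*c/7)/81 - 27*exp(-7*c/9)/14


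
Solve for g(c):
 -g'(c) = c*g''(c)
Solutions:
 g(c) = C1 + C2*log(c)


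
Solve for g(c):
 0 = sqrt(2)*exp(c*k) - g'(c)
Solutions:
 g(c) = C1 + sqrt(2)*exp(c*k)/k


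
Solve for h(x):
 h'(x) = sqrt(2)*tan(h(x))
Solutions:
 h(x) = pi - asin(C1*exp(sqrt(2)*x))
 h(x) = asin(C1*exp(sqrt(2)*x))


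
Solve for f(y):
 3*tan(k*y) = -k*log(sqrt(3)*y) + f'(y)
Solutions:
 f(y) = C1 + k*y*(log(y) - 1) + k*y*log(3)/2 + 3*Piecewise((-log(cos(k*y))/k, Ne(k, 0)), (0, True))


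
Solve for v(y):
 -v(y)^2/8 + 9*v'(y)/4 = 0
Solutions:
 v(y) = -18/(C1 + y)


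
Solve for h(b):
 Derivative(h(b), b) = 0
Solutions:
 h(b) = C1


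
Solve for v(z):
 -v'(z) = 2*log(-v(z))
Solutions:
 -li(-v(z)) = C1 - 2*z


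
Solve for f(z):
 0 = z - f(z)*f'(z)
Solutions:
 f(z) = -sqrt(C1 + z^2)
 f(z) = sqrt(C1 + z^2)


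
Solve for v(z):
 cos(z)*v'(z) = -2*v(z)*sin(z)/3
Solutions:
 v(z) = C1*cos(z)^(2/3)


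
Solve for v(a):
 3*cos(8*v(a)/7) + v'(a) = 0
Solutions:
 3*a - 7*log(sin(8*v(a)/7) - 1)/16 + 7*log(sin(8*v(a)/7) + 1)/16 = C1


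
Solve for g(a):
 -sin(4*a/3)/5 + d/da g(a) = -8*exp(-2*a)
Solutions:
 g(a) = C1 - 3*cos(4*a/3)/20 + 4*exp(-2*a)


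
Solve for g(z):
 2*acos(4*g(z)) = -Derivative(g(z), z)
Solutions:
 Integral(1/acos(4*_y), (_y, g(z))) = C1 - 2*z


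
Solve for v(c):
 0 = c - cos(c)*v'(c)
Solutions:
 v(c) = C1 + Integral(c/cos(c), c)


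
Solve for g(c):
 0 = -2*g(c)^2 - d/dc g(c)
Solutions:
 g(c) = 1/(C1 + 2*c)


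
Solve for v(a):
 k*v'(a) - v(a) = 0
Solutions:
 v(a) = C1*exp(a/k)


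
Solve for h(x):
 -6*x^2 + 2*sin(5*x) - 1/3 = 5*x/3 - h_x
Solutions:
 h(x) = C1 + 2*x^3 + 5*x^2/6 + x/3 + 2*cos(5*x)/5


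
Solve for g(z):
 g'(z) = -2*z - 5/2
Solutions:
 g(z) = C1 - z^2 - 5*z/2


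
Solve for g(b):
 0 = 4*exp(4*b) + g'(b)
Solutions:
 g(b) = C1 - exp(4*b)


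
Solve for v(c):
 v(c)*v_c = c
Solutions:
 v(c) = -sqrt(C1 + c^2)
 v(c) = sqrt(C1 + c^2)


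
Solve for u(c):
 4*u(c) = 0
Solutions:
 u(c) = 0


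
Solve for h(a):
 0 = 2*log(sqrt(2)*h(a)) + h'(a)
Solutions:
 Integral(1/(2*log(_y) + log(2)), (_y, h(a))) = C1 - a


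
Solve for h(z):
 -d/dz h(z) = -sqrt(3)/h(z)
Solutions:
 h(z) = -sqrt(C1 + 2*sqrt(3)*z)
 h(z) = sqrt(C1 + 2*sqrt(3)*z)


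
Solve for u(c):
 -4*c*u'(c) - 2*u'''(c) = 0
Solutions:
 u(c) = C1 + Integral(C2*airyai(-2^(1/3)*c) + C3*airybi(-2^(1/3)*c), c)


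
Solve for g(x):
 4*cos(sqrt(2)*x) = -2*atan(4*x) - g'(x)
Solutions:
 g(x) = C1 - 2*x*atan(4*x) + log(16*x^2 + 1)/4 - 2*sqrt(2)*sin(sqrt(2)*x)


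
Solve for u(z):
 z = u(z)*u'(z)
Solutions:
 u(z) = -sqrt(C1 + z^2)
 u(z) = sqrt(C1 + z^2)


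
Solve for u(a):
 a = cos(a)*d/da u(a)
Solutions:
 u(a) = C1 + Integral(a/cos(a), a)


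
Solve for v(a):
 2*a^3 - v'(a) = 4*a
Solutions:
 v(a) = C1 + a^4/2 - 2*a^2


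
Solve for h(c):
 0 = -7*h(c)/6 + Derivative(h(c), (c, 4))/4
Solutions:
 h(c) = C1*exp(-14^(1/4)*3^(3/4)*c/3) + C2*exp(14^(1/4)*3^(3/4)*c/3) + C3*sin(14^(1/4)*3^(3/4)*c/3) + C4*cos(14^(1/4)*3^(3/4)*c/3)


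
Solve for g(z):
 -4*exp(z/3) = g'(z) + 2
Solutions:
 g(z) = C1 - 2*z - 12*exp(z/3)


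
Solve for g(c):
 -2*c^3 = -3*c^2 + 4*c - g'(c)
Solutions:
 g(c) = C1 + c^4/2 - c^3 + 2*c^2


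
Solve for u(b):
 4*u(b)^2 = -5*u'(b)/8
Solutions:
 u(b) = 5/(C1 + 32*b)


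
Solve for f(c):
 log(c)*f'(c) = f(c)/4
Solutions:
 f(c) = C1*exp(li(c)/4)


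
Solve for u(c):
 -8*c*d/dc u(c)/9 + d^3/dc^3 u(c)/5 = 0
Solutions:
 u(c) = C1 + Integral(C2*airyai(2*15^(1/3)*c/3) + C3*airybi(2*15^(1/3)*c/3), c)


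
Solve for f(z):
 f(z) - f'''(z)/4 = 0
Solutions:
 f(z) = C3*exp(2^(2/3)*z) + (C1*sin(2^(2/3)*sqrt(3)*z/2) + C2*cos(2^(2/3)*sqrt(3)*z/2))*exp(-2^(2/3)*z/2)


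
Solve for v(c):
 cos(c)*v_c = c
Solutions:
 v(c) = C1 + Integral(c/cos(c), c)


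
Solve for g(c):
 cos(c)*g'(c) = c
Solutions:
 g(c) = C1 + Integral(c/cos(c), c)


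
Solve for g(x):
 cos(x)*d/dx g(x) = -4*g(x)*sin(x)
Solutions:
 g(x) = C1*cos(x)^4


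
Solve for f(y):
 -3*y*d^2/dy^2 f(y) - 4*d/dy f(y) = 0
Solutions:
 f(y) = C1 + C2/y^(1/3)


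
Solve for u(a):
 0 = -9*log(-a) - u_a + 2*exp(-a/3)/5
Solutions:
 u(a) = C1 - 9*a*log(-a) + 9*a - 6*exp(-a/3)/5


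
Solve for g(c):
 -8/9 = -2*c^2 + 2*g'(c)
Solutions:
 g(c) = C1 + c^3/3 - 4*c/9


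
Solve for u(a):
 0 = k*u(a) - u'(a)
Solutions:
 u(a) = C1*exp(a*k)


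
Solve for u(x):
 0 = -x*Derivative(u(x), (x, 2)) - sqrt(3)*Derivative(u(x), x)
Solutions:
 u(x) = C1 + C2*x^(1 - sqrt(3))


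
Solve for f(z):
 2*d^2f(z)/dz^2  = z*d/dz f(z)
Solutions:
 f(z) = C1 + C2*erfi(z/2)


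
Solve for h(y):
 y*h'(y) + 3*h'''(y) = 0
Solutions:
 h(y) = C1 + Integral(C2*airyai(-3^(2/3)*y/3) + C3*airybi(-3^(2/3)*y/3), y)


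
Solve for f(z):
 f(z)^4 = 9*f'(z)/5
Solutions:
 f(z) = 3^(1/3)*(-1/(C1 + 5*z))^(1/3)
 f(z) = (-1/(C1 + 5*z))^(1/3)*(-3^(1/3) - 3^(5/6)*I)/2
 f(z) = (-1/(C1 + 5*z))^(1/3)*(-3^(1/3) + 3^(5/6)*I)/2


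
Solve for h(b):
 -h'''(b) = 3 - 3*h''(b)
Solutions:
 h(b) = C1 + C2*b + C3*exp(3*b) + b^2/2


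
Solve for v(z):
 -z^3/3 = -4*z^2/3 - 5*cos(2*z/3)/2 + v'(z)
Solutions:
 v(z) = C1 - z^4/12 + 4*z^3/9 + 15*sin(2*z/3)/4


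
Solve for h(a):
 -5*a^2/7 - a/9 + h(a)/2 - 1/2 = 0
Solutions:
 h(a) = 10*a^2/7 + 2*a/9 + 1


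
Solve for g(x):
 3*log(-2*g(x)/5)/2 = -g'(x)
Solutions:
 2*Integral(1/(log(-_y) - log(5) + log(2)), (_y, g(x)))/3 = C1 - x


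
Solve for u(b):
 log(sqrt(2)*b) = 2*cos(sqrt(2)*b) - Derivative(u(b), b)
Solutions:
 u(b) = C1 - b*log(b) - b*log(2)/2 + b + sqrt(2)*sin(sqrt(2)*b)


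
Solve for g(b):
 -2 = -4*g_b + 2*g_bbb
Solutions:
 g(b) = C1 + C2*exp(-sqrt(2)*b) + C3*exp(sqrt(2)*b) + b/2


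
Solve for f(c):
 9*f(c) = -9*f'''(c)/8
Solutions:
 f(c) = C3*exp(-2*c) + (C1*sin(sqrt(3)*c) + C2*cos(sqrt(3)*c))*exp(c)


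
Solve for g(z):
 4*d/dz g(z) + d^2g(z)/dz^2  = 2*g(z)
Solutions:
 g(z) = C1*exp(z*(-2 + sqrt(6))) + C2*exp(-z*(2 + sqrt(6)))


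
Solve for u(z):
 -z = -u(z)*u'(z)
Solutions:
 u(z) = -sqrt(C1 + z^2)
 u(z) = sqrt(C1 + z^2)


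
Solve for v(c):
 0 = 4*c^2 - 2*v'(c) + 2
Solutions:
 v(c) = C1 + 2*c^3/3 + c


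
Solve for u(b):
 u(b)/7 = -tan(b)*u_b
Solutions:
 u(b) = C1/sin(b)^(1/7)


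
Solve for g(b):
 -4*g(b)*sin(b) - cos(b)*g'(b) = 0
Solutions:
 g(b) = C1*cos(b)^4


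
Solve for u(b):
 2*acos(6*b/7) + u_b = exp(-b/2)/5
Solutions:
 u(b) = C1 - 2*b*acos(6*b/7) + sqrt(49 - 36*b^2)/3 - 2*exp(-b/2)/5


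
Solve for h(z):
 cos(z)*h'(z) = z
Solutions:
 h(z) = C1 + Integral(z/cos(z), z)


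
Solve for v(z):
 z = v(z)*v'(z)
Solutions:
 v(z) = -sqrt(C1 + z^2)
 v(z) = sqrt(C1 + z^2)


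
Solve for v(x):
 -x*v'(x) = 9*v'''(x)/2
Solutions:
 v(x) = C1 + Integral(C2*airyai(-6^(1/3)*x/3) + C3*airybi(-6^(1/3)*x/3), x)


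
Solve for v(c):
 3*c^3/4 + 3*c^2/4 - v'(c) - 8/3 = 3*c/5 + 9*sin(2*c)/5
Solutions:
 v(c) = C1 + 3*c^4/16 + c^3/4 - 3*c^2/10 - 8*c/3 + 9*cos(2*c)/10


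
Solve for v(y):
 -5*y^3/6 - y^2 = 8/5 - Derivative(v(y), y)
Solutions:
 v(y) = C1 + 5*y^4/24 + y^3/3 + 8*y/5


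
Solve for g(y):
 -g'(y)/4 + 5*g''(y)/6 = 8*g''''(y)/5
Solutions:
 g(y) = C1 + C2*exp(5^(1/3)*y*(5*5^(1/3)/(2*sqrt(26) + 27)^(1/3) + (2*sqrt(26) + 27)^(1/3))/24)*sin(sqrt(3)*5^(1/3)*y*(-(2*sqrt(26) + 27)^(1/3) + 5*5^(1/3)/(2*sqrt(26) + 27)^(1/3))/24) + C3*exp(5^(1/3)*y*(5*5^(1/3)/(2*sqrt(26) + 27)^(1/3) + (2*sqrt(26) + 27)^(1/3))/24)*cos(sqrt(3)*5^(1/3)*y*(-(2*sqrt(26) + 27)^(1/3) + 5*5^(1/3)/(2*sqrt(26) + 27)^(1/3))/24) + C4*exp(-5^(1/3)*y*(5*5^(1/3)/(2*sqrt(26) + 27)^(1/3) + (2*sqrt(26) + 27)^(1/3))/12)


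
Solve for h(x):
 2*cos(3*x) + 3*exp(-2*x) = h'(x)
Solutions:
 h(x) = C1 + 2*sin(3*x)/3 - 3*exp(-2*x)/2


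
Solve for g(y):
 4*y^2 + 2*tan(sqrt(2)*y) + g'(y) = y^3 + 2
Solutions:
 g(y) = C1 + y^4/4 - 4*y^3/3 + 2*y + sqrt(2)*log(cos(sqrt(2)*y))


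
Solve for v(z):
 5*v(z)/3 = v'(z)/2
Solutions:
 v(z) = C1*exp(10*z/3)


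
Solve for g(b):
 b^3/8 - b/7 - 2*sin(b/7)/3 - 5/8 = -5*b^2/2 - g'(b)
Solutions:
 g(b) = C1 - b^4/32 - 5*b^3/6 + b^2/14 + 5*b/8 - 14*cos(b/7)/3


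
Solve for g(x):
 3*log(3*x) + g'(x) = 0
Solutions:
 g(x) = C1 - 3*x*log(x) - x*log(27) + 3*x


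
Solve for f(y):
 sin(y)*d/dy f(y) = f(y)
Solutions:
 f(y) = C1*sqrt(cos(y) - 1)/sqrt(cos(y) + 1)


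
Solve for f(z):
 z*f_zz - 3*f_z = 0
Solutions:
 f(z) = C1 + C2*z^4


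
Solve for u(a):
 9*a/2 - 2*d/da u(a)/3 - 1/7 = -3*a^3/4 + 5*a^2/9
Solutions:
 u(a) = C1 + 9*a^4/32 - 5*a^3/18 + 27*a^2/8 - 3*a/14


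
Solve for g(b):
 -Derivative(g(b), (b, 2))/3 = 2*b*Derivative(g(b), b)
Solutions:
 g(b) = C1 + C2*erf(sqrt(3)*b)


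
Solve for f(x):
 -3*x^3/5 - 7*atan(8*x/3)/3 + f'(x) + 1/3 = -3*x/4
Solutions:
 f(x) = C1 + 3*x^4/20 - 3*x^2/8 + 7*x*atan(8*x/3)/3 - x/3 - 7*log(64*x^2 + 9)/16


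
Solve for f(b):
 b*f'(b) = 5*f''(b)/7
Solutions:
 f(b) = C1 + C2*erfi(sqrt(70)*b/10)


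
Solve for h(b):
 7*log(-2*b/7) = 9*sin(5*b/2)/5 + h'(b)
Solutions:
 h(b) = C1 + 7*b*log(-b) - 7*b*log(7) - 7*b + 7*b*log(2) + 18*cos(5*b/2)/25


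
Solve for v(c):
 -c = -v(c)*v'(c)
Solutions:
 v(c) = -sqrt(C1 + c^2)
 v(c) = sqrt(C1 + c^2)


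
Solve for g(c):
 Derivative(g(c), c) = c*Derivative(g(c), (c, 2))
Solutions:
 g(c) = C1 + C2*c^2


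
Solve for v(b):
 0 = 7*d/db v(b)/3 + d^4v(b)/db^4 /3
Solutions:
 v(b) = C1 + C4*exp(-7^(1/3)*b) + (C2*sin(sqrt(3)*7^(1/3)*b/2) + C3*cos(sqrt(3)*7^(1/3)*b/2))*exp(7^(1/3)*b/2)


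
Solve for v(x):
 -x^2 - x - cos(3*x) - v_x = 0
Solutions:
 v(x) = C1 - x^3/3 - x^2/2 - sin(3*x)/3


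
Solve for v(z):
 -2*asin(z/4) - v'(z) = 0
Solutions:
 v(z) = C1 - 2*z*asin(z/4) - 2*sqrt(16 - z^2)


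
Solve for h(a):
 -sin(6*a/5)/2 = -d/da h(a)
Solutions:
 h(a) = C1 - 5*cos(6*a/5)/12


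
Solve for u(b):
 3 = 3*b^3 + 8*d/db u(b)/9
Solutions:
 u(b) = C1 - 27*b^4/32 + 27*b/8


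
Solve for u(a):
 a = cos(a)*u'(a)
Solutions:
 u(a) = C1 + Integral(a/cos(a), a)


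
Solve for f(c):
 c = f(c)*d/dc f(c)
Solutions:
 f(c) = -sqrt(C1 + c^2)
 f(c) = sqrt(C1 + c^2)


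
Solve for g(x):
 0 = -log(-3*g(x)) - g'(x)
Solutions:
 Integral(1/(log(-_y) + log(3)), (_y, g(x))) = C1 - x


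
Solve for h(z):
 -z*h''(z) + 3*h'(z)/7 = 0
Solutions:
 h(z) = C1 + C2*z^(10/7)


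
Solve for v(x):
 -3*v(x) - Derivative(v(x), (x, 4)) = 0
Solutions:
 v(x) = (C1*sin(sqrt(2)*3^(1/4)*x/2) + C2*cos(sqrt(2)*3^(1/4)*x/2))*exp(-sqrt(2)*3^(1/4)*x/2) + (C3*sin(sqrt(2)*3^(1/4)*x/2) + C4*cos(sqrt(2)*3^(1/4)*x/2))*exp(sqrt(2)*3^(1/4)*x/2)


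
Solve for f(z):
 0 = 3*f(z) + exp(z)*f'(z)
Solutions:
 f(z) = C1*exp(3*exp(-z))


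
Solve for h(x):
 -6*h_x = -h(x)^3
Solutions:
 h(x) = -sqrt(3)*sqrt(-1/(C1 + x))
 h(x) = sqrt(3)*sqrt(-1/(C1 + x))


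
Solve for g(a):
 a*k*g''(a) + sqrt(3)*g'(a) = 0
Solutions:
 g(a) = C1 + a^(((re(k) - sqrt(3))*re(k) + im(k)^2)/(re(k)^2 + im(k)^2))*(C2*sin(sqrt(3)*log(a)*Abs(im(k))/(re(k)^2 + im(k)^2)) + C3*cos(sqrt(3)*log(a)*im(k)/(re(k)^2 + im(k)^2)))


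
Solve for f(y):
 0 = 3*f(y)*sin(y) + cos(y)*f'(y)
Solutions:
 f(y) = C1*cos(y)^3


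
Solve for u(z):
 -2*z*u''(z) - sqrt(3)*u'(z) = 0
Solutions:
 u(z) = C1 + C2*z^(1 - sqrt(3)/2)


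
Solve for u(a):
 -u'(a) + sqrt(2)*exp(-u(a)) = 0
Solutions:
 u(a) = log(C1 + sqrt(2)*a)


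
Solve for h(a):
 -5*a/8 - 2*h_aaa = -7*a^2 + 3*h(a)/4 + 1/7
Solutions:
 h(a) = C3*exp(-3^(1/3)*a/2) + 28*a^2/3 - 5*a/6 + (C1*sin(3^(5/6)*a/4) + C2*cos(3^(5/6)*a/4))*exp(3^(1/3)*a/4) - 4/21


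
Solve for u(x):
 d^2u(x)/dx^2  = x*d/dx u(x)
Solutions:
 u(x) = C1 + C2*erfi(sqrt(2)*x/2)


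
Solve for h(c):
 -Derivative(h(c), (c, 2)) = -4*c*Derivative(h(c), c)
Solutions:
 h(c) = C1 + C2*erfi(sqrt(2)*c)


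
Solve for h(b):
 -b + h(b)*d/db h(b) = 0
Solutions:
 h(b) = -sqrt(C1 + b^2)
 h(b) = sqrt(C1 + b^2)


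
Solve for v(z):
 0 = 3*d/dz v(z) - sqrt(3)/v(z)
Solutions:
 v(z) = -sqrt(C1 + 6*sqrt(3)*z)/3
 v(z) = sqrt(C1 + 6*sqrt(3)*z)/3


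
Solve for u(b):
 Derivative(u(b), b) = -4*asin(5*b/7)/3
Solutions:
 u(b) = C1 - 4*b*asin(5*b/7)/3 - 4*sqrt(49 - 25*b^2)/15


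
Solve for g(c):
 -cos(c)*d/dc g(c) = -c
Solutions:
 g(c) = C1 + Integral(c/cos(c), c)


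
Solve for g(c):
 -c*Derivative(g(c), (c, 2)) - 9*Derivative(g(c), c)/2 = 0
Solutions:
 g(c) = C1 + C2/c^(7/2)


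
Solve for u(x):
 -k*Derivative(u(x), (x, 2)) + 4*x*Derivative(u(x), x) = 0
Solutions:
 u(x) = C1 + C2*erf(sqrt(2)*x*sqrt(-1/k))/sqrt(-1/k)


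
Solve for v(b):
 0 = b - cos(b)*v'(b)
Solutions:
 v(b) = C1 + Integral(b/cos(b), b)


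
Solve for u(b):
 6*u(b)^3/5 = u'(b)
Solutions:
 u(b) = -sqrt(10)*sqrt(-1/(C1 + 6*b))/2
 u(b) = sqrt(10)*sqrt(-1/(C1 + 6*b))/2


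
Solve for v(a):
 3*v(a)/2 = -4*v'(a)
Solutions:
 v(a) = C1*exp(-3*a/8)


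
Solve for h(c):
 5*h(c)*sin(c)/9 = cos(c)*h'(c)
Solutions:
 h(c) = C1/cos(c)^(5/9)


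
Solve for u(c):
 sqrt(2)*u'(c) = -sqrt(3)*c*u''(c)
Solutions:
 u(c) = C1 + C2*c^(1 - sqrt(6)/3)


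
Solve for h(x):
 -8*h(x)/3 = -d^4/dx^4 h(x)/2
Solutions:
 h(x) = C1*exp(-2*3^(3/4)*x/3) + C2*exp(2*3^(3/4)*x/3) + C3*sin(2*3^(3/4)*x/3) + C4*cos(2*3^(3/4)*x/3)


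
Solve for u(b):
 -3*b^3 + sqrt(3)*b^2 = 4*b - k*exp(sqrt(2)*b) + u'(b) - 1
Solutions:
 u(b) = C1 - 3*b^4/4 + sqrt(3)*b^3/3 - 2*b^2 + b + sqrt(2)*k*exp(sqrt(2)*b)/2


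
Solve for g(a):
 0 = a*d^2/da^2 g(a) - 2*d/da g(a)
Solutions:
 g(a) = C1 + C2*a^3


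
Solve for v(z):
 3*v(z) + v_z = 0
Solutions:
 v(z) = C1*exp(-3*z)


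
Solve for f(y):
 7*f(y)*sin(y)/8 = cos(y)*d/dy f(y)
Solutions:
 f(y) = C1/cos(y)^(7/8)


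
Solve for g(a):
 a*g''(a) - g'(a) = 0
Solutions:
 g(a) = C1 + C2*a^2


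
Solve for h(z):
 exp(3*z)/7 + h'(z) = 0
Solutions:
 h(z) = C1 - exp(3*z)/21


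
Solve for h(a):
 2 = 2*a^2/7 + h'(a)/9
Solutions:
 h(a) = C1 - 6*a^3/7 + 18*a


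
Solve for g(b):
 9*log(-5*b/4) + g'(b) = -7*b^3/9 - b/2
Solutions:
 g(b) = C1 - 7*b^4/36 - b^2/4 - 9*b*log(-b) + 9*b*(-log(5) + 1 + 2*log(2))


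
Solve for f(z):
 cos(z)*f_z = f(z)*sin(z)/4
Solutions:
 f(z) = C1/cos(z)^(1/4)


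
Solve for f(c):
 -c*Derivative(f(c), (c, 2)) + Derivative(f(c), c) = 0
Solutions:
 f(c) = C1 + C2*c^2


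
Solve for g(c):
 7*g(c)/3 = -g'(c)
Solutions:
 g(c) = C1*exp(-7*c/3)


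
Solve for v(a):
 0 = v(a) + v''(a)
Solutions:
 v(a) = C1*sin(a) + C2*cos(a)


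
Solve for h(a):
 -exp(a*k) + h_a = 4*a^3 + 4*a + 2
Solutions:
 h(a) = C1 + a^4 + 2*a^2 + 2*a + exp(a*k)/k


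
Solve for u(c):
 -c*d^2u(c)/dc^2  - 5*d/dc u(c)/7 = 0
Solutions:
 u(c) = C1 + C2*c^(2/7)


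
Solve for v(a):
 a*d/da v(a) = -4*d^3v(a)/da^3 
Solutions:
 v(a) = C1 + Integral(C2*airyai(-2^(1/3)*a/2) + C3*airybi(-2^(1/3)*a/2), a)


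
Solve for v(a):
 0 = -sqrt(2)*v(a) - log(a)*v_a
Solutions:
 v(a) = C1*exp(-sqrt(2)*li(a))


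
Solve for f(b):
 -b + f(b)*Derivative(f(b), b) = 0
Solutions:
 f(b) = -sqrt(C1 + b^2)
 f(b) = sqrt(C1 + b^2)


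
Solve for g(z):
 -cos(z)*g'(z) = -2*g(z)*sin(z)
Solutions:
 g(z) = C1/cos(z)^2


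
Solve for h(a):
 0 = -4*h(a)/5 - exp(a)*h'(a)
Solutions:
 h(a) = C1*exp(4*exp(-a)/5)


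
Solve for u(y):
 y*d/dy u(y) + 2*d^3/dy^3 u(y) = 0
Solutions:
 u(y) = C1 + Integral(C2*airyai(-2^(2/3)*y/2) + C3*airybi(-2^(2/3)*y/2), y)


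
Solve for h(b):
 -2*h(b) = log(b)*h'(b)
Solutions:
 h(b) = C1*exp(-2*li(b))


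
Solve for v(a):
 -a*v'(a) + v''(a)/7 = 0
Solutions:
 v(a) = C1 + C2*erfi(sqrt(14)*a/2)


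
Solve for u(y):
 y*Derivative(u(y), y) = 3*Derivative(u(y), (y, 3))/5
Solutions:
 u(y) = C1 + Integral(C2*airyai(3^(2/3)*5^(1/3)*y/3) + C3*airybi(3^(2/3)*5^(1/3)*y/3), y)


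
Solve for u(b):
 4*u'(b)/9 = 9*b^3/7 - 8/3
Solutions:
 u(b) = C1 + 81*b^4/112 - 6*b


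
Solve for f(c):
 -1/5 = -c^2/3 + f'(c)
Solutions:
 f(c) = C1 + c^3/9 - c/5


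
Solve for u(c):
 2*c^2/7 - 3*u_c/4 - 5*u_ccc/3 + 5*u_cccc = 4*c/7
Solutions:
 u(c) = C1 + C2*exp(c*(-5^(2/3)*(27*sqrt(6801) + 2227)^(1/3) - 20*5^(1/3)/(27*sqrt(6801) + 2227)^(1/3) + 20)/180)*sin(sqrt(3)*5^(1/3)*c*(-5^(1/3)*(27*sqrt(6801) + 2227)^(1/3) + 20/(27*sqrt(6801) + 2227)^(1/3))/180) + C3*exp(c*(-5^(2/3)*(27*sqrt(6801) + 2227)^(1/3) - 20*5^(1/3)/(27*sqrt(6801) + 2227)^(1/3) + 20)/180)*cos(sqrt(3)*5^(1/3)*c*(-5^(1/3)*(27*sqrt(6801) + 2227)^(1/3) + 20/(27*sqrt(6801) + 2227)^(1/3))/180) + C4*exp(c*(20*5^(1/3)/(27*sqrt(6801) + 2227)^(1/3) + 10 + 5^(2/3)*(27*sqrt(6801) + 2227)^(1/3))/90) + 8*c^3/63 - 8*c^2/21 - 320*c/189


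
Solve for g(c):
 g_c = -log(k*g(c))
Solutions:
 li(k*g(c))/k = C1 - c


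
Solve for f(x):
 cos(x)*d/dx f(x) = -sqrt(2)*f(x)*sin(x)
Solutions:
 f(x) = C1*cos(x)^(sqrt(2))


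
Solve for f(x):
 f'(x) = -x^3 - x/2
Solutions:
 f(x) = C1 - x^4/4 - x^2/4


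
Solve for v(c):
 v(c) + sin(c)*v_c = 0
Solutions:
 v(c) = C1*sqrt(cos(c) + 1)/sqrt(cos(c) - 1)


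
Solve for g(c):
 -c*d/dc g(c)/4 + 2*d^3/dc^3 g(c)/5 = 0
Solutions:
 g(c) = C1 + Integral(C2*airyai(5^(1/3)*c/2) + C3*airybi(5^(1/3)*c/2), c)


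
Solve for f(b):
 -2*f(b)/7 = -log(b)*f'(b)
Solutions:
 f(b) = C1*exp(2*li(b)/7)


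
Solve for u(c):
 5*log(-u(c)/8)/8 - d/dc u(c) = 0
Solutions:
 -8*Integral(1/(log(-_y) - 3*log(2)), (_y, u(c)))/5 = C1 - c


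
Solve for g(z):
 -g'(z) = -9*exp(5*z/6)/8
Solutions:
 g(z) = C1 + 27*exp(5*z/6)/20


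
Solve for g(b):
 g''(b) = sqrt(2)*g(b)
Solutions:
 g(b) = C1*exp(-2^(1/4)*b) + C2*exp(2^(1/4)*b)


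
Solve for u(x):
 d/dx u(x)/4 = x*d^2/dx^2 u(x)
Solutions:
 u(x) = C1 + C2*x^(5/4)


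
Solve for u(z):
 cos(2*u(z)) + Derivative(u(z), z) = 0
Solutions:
 u(z) = -asin((C1 + exp(4*z))/(C1 - exp(4*z)))/2 + pi/2
 u(z) = asin((C1 + exp(4*z))/(C1 - exp(4*z)))/2


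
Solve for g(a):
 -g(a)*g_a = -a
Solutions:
 g(a) = -sqrt(C1 + a^2)
 g(a) = sqrt(C1 + a^2)


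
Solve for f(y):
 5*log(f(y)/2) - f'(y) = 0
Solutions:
 Integral(1/(-log(_y) + log(2)), (_y, f(y)))/5 = C1 - y


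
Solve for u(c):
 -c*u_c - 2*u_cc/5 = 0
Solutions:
 u(c) = C1 + C2*erf(sqrt(5)*c/2)


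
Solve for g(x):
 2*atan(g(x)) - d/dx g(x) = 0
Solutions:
 Integral(1/atan(_y), (_y, g(x))) = C1 + 2*x


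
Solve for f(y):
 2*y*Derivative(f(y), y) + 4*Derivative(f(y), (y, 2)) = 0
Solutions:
 f(y) = C1 + C2*erf(y/2)


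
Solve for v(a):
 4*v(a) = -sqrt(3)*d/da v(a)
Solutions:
 v(a) = C1*exp(-4*sqrt(3)*a/3)


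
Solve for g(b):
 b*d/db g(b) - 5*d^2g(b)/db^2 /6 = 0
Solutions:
 g(b) = C1 + C2*erfi(sqrt(15)*b/5)


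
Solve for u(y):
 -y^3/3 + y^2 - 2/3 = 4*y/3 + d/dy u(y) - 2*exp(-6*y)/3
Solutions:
 u(y) = C1 - y^4/12 + y^3/3 - 2*y^2/3 - 2*y/3 - exp(-6*y)/9


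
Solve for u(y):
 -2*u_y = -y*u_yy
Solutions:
 u(y) = C1 + C2*y^3


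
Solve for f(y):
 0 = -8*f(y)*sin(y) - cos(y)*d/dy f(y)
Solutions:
 f(y) = C1*cos(y)^8


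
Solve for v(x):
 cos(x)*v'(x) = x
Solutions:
 v(x) = C1 + Integral(x/cos(x), x)
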